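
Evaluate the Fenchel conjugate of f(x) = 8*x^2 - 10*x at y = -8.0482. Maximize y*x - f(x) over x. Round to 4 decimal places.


f*(y) = sup_x {y*x - a*x^2 - b*x} = sup_x {(y-b)*x - a*x^2}
FOC: (y - b) - 2a*x = 0 => x* = (y - b)/(2a)
x* = (-8.0482 + 10)/(2*8) = 0.122
f*(-8.0482) = (y-b)^2/(4a) = (-8.0482 + 10)^2/(4*8)
= 3.8095/32 = 0.119


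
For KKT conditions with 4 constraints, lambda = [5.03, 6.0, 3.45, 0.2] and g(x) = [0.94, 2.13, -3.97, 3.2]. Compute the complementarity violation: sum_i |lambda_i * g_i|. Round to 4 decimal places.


KKT complementary slackness check:
lambda_1 * g_1 = 5.03 * 0.94 = 4.7282
lambda_2 * g_2 = 6.0 * 2.13 = 12.78
lambda_3 * g_3 = 3.45 * -3.97 = -13.6965
lambda_4 * g_4 = 0.2 * 3.2 = 0.64
Total violation = 4.7282 + 12.78 + 13.6965 + 0.64 = 31.8447


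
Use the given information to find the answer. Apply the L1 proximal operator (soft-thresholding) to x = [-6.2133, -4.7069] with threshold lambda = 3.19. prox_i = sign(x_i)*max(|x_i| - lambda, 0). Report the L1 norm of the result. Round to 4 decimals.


Soft-thresholding with lambda = 3.19:
prox(-6.2133) = sign(-6.2133)*max(|-6.2133| - 3.19, 0) = -3.0233
prox(-4.7069) = sign(-4.7069)*max(|-4.7069| - 3.19, 0) = -1.5169
prox(x) = [-3.0233, -1.5169]
||prox(x)||_1 = 3.0233 + 1.5169 = 4.5402


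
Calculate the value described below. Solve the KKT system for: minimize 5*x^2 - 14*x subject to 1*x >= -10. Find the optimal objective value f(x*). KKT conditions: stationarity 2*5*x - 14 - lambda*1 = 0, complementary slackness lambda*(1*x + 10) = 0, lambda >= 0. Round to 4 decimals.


Step 1: Try lambda = 0 (constraint inactive).
Stationarity: 2*5*x - 14 = 0
x* = 14/(2*5) = 1.4
Check constraint: 1*1.4 = 1.4 >= -10 -- satisfied.
Step 2: Compute optimal value.
f(x*) = 5*1.4^2 - 14*1.4 = -9.8


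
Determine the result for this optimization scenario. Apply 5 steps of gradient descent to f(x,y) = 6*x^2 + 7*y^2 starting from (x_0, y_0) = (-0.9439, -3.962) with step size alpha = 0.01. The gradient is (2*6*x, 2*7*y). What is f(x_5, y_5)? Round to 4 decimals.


Gradient descent on f(x,y) = 6*x^2 + 7*y^2.
Starting point: (-0.9439, -3.962), alpha = 0.01
Step 1: grad_x = 2*6*-0.9439 = -11.3268, grad_y = 2*7*-3.962 = -55.468
  x_1 = -0.9439 - 0.01*-11.3268 = -0.8306
  y_1 = -3.962 - 0.01*-55.468 = -3.4073
Step 2: grad_x = 2*6*-0.8306 = -9.9676, grad_y = 2*7*-3.4073 = -47.7025
  x_2 = -0.8306 - 0.01*-9.9676 = -0.731
  y_2 = -3.4073 - 0.01*-47.7025 = -2.9303
Step 3: grad_x = 2*6*-0.731 = -8.7715, grad_y = 2*7*-2.9303 = -41.0241
  x_3 = -0.731 - 0.01*-8.7715 = -0.6432
  y_3 = -2.9303 - 0.01*-41.0241 = -2.5201
Step 4: grad_x = 2*6*-0.6432 = -7.7189, grad_y = 2*7*-2.5201 = -35.2808
  x_4 = -0.6432 - 0.01*-7.7189 = -0.5661
  y_4 = -2.5201 - 0.01*-35.2808 = -2.1672
Step 5: grad_x = 2*6*-0.5661 = -6.7926, grad_y = 2*7*-2.1672 = -30.3414
  x_5 = -0.5661 - 0.01*-6.7926 = -0.4981
  y_5 = -2.1672 - 0.01*-30.3414 = -1.8638
f(-0.4981, -1.8638) = 6*(-0.4981)^2 + 7*(-1.8638)^2 = 25.8059


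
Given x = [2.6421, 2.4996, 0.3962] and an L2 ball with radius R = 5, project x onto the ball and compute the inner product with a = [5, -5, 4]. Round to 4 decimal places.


Step 1: Compute ||x|| (intermediates to 6 decimals).
||x|| = sqrt(2.6421^2 + 2.4996^2 + 0.3962^2) = 3.658643
Step 2: Project.
Since ||x|| <= R, proj = x (no scaling needed).
proj(x) = [2.6421, 2.4996, 0.3962]
Step 3: Dot product.
a^T * proj(x) = 5*2.6421 - 5*2.4996 + 4*0.3962 = 2.2973


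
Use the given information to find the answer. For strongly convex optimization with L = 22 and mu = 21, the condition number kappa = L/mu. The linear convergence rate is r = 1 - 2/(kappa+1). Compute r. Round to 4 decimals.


Step 1: Compute the condition number.
kappa = L/mu = 22/21 = 1.0476
Step 2: Compute the convergence rate.
r = 1 - 2/(kappa + 1) = 1 - 2*mu/(L + mu) = (L - mu)/(L + mu) = 1/43 = 0.0233


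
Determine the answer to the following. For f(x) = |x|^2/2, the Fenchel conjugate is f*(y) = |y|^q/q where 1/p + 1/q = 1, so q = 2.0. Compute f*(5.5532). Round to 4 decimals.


The conjugate exponent q satisfies 1/p + 1/q = 1.
p = 2, so q = 2/(2 - 1) = 2.0
|y|^q = 5.5532^2.0 = 30.838
f*(5.5532) = 30.838 / 2.0 = 15.419


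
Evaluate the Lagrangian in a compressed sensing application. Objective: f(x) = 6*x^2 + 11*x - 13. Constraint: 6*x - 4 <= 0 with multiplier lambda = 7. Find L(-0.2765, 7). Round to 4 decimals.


Step 1: Evaluate f(x).
f(-0.2765) = 6*(-0.2765)^2 + 11*(-0.2765) - 13 = -15.5828
Step 2: Evaluate g(x).
g(-0.2765) = 6*-0.2765 - 4 = -5.659
Step 3: Compute Lagrangian.
L = -15.5828 + 7*-5.659 = -55.1958


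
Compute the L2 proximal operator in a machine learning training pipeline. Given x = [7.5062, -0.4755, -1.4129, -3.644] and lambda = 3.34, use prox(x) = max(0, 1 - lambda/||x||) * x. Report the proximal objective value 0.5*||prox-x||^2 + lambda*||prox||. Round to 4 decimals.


Step 1: Compute ||x||.
||x|| = 8.4761
Step 2: Compute scaling factor.
scale = max(0, 1 - 3.34/8.4761) = 0.606
Step 3: prox(x) = [4.5484, -0.2881, -0.8561, -2.2081]
||prox(x)|| = 5.1361
Step 4: Proximal objective.
0.5*||prox-x||^2 = 5.5778
lambda*||prox|| = 17.1546
Total = 22.7324


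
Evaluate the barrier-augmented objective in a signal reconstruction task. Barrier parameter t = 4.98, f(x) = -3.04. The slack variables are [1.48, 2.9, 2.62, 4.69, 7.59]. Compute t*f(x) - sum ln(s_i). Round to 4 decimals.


Step 1: Compute log-barrier.
ln values: [0.392, 1.0647, 0.9632, 1.5454, 2.0268]
phi = -(0.392 + 1.0647 + 0.9632 + 1.5454 + 2.0268) = -5.9922
Step 2: Compute augmented objective.
t*f(x) = 4.98*-3.04 = -15.1392
Total = -15.1392 - 5.9922 = -21.1314


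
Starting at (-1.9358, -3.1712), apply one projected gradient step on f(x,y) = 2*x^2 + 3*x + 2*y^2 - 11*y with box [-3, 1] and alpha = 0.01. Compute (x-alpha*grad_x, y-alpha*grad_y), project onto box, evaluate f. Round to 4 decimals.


Step 1: Compute gradient at (-1.9358, -3.1712).
grad_x = 2*2*-1.9358 + 3 = -4.7432
grad_y = 2*2*-3.1712 - 11 = -23.6848
Step 2: Gradient step.
x_raw = -1.9358 - 0.01*-4.7432 = -1.8884
y_raw = -3.1712 - 0.01*-23.6848 = -2.9344
Step 3: Project onto [-3, 1].
x_proj = clip(-1.8884) = -1.8884
y_proj = clip(-2.9344) = -2.9344
Step 4: Evaluate f.
f(-1.8884, -2.9344) = 50.9655


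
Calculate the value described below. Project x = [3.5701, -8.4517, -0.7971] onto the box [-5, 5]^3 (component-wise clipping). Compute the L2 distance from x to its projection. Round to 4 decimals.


Project each component onto [-5, 5].
clip(3.5701) = 3.5701, clip(-8.4517) = -5.0, clip(-0.7971) = -0.7971
Projection = [3.5701, -5.0, -0.7971]
Squared diffs: [0.0, 11.9142, 0.0]
Distance = sqrt(11.9142) = 3.4517


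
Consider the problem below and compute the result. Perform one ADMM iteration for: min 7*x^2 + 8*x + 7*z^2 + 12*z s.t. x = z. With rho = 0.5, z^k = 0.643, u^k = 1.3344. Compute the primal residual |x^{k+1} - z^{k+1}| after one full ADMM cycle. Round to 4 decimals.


ADMM iteration with rho = 0.5, z^k = 0.643, u^k = 1.3344
Step 1: x-update.
Minimize 7*x^2 + 8*x + (0.5/2)*(x - 0.643 + 1.3344)^2
FOC: (2*7 + 0.5)*x = -8 + 0.5*(0.643 - 1.3344)
x^{k+1} = -0.5756
Step 2: z-update.
Minimize 7*z^2 + 12*z + (0.5/2)*(-0.5756 - z + 1.3344)^2
FOC: (2*7 + 0.5)*z = -12 + 0.5*(-0.5756 + 1.3344)
z^{k+1} = -0.8014
Step 3: u-update.
u^{k+1} = 1.3344 - 0.5756 + 0.8014 = 1.5603
Step 4: Primal residual = |-0.5756 + 0.8014| = 0.2259


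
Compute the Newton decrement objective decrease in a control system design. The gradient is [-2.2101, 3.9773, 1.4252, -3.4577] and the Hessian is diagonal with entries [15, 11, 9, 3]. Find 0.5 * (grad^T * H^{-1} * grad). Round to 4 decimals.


Step 1: H is diagonal, so H^(-1) * g = [-0.1473, 0.3616, 0.1584, -1.1526].
Step 2: g^T H^(-1) g = sum_i g_i^2 / H_ii
  = (-2.2101)^2/15 + (3.9773)^2/11 + (1.4252)^2/9 + (-3.4577)^2/3
  = 0.3256 + 1.4381 + 0.2257 + 3.9852 = 5.9746
Step 3: Objective decrease = 0.5 * g^T H^(-1) g = 2.9873


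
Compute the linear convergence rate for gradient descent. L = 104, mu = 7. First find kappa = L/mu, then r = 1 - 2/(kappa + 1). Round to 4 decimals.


Step 1: Compute the condition number.
kappa = L/mu = 104/7 = 14.8571
Step 2: Compute the convergence rate.
r = 1 - 2/(kappa + 1) = 1 - 2*mu/(L + mu) = (L - mu)/(L + mu) = 97/111 = 0.8739


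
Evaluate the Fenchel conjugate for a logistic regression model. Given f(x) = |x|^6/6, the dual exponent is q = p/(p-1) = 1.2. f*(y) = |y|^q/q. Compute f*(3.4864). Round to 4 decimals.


The conjugate exponent q satisfies 1/p + 1/q = 1.
p = 6, so q = 6/(6 - 1) = 1.2
|y|^q = 3.4864^1.2 = 4.4756
f*(3.4864) = 4.4756 / 1.2 = 3.7297


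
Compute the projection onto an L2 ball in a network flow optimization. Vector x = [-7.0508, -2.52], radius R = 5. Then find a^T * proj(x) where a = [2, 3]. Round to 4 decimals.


Step 1: Compute ||x|| (intermediates to 6 decimals).
||x|| = sqrt((-7.0508)^2 + (-2.52)^2) = 7.487602
Step 2: Project.
Since ||x|| > R, scale = R/||x|| = 5/7.487602 = 0.667771, proj(x) = scale * x
proj(x) = [-4.70832, -1.682783]
Step 3: Dot product.
a^T * proj(x) = 2*(-4.70832) + 3*(-1.682783) = -14.465


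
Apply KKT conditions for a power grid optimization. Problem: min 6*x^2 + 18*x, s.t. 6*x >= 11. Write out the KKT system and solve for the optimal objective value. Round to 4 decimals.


Step 1: Try lambda = 0 (constraint inactive).
x_unc = -18/(2*6) = -1.5
Check: 6*-1.5 = -9.0 < 11 -- violated!
Step 2: Constraint must be active: 6*x = 11
x* = 11/6 = 1.8333 (rounded; the exact value 11/6 is used below)
lambda = (2*6*(11/6) + 18)/6 = 6.6667
Step 3: Compute optimal value.
f(x*) = 6*(11/6)^2 + 18*(11/6) = 53.1667


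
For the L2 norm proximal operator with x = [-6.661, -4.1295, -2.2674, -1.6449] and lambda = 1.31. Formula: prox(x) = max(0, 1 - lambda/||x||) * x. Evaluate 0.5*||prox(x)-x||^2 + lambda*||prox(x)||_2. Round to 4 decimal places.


Step 1: Compute ||x||.
||x|| = 8.3228
Step 2: Compute scaling factor.
scale = max(0, 1 - 1.31/8.3228) = 0.8426
Step 3: prox(x) = [-5.6126, -3.4795, -1.9105, -1.386]
||prox(x)|| = 7.0128
Step 4: Proximal objective.
0.5*||prox-x||^2 = 0.8581
lambda*||prox|| = 9.1868
Total = 10.0448


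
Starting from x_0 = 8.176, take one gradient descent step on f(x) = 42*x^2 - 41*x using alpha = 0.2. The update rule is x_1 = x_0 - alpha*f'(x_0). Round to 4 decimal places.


We compute the gradient at x_0 and apply the update.
f'(x) = 84*x - 41
f'(8.176) = 84*8.176 - 41 = 645.784
x_1 = 8.176 - 0.2*645.784 = -120.9808


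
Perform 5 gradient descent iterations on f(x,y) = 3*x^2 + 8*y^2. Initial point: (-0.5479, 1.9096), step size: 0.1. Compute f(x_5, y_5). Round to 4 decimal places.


Gradient descent on f(x,y) = 3*x^2 + 8*y^2.
Starting point: (-0.5479, 1.9096), alpha = 0.1
Step 1: grad_x = 2*3*-0.5479 = -3.2874, grad_y = 2*8*1.9096 = 30.5536
  x_1 = -0.5479 - 0.1*-3.2874 = -0.2192
  y_1 = 1.9096 - 0.1*30.5536 = -1.1458
Step 2: grad_x = 2*3*-0.2192 = -1.315, grad_y = 2*8*-1.1458 = -18.3322
  x_2 = -0.2192 - 0.1*-1.315 = -0.0877
  y_2 = -1.1458 - 0.1*-18.3322 = 0.6875
Step 3: grad_x = 2*3*-0.0877 = -0.526, grad_y = 2*8*0.6875 = 10.9993
  x_3 = -0.0877 - 0.1*-0.526 = -0.0351
  y_3 = 0.6875 - 0.1*10.9993 = -0.4125
Step 4: grad_x = 2*3*-0.0351 = -0.2104, grad_y = 2*8*-0.4125 = -6.5996
  x_4 = -0.0351 - 0.1*-0.2104 = -0.014
  y_4 = -0.4125 - 0.1*-6.5996 = 0.2475
Step 5: grad_x = 2*3*-0.014 = -0.0842, grad_y = 2*8*0.2475 = 3.9597
  x_5 = -0.014 - 0.1*-0.0842 = -0.0056
  y_5 = 0.2475 - 0.1*3.9597 = -0.1485
f(-0.0056, -0.1485) = 3*(-0.0056)^2 + 8*(-0.1485)^2 = 0.1765


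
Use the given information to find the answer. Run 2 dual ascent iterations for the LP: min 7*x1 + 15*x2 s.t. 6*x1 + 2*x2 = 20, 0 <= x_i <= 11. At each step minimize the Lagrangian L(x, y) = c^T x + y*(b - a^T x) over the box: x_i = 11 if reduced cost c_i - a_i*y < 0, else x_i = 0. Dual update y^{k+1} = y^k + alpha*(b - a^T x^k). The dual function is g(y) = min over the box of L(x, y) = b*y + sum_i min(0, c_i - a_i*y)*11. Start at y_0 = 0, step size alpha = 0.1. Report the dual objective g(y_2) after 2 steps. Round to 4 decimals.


Dual ascent for LP: min 7*x1 + 15*x2, 6*x1 + 2*x2 = 20, 0 <= x_i <= 11
Step 1: y^k = 0.0, reduced costs: (7.0, 15.0)
  x^k = (0.0, 0.0), subgradient = b - a^T x = 20.0
  y^{k+1} = 0.0 + 0.1*20.0 = 2.0
Step 2: y^k = 2.0, reduced costs: (-5.0, 11.0)
  x^k = (11.0, 0.0), subgradient = b - a^T x = -46.0
  y^{k+1} = 2.0 + 0.1*-46.0 = -2.6
Dual objective at y_2 = -2.6: reduced costs (22.6, 20.2), box minimizer x = (0.0, 0.0)
g(y_2) = b*y + (c1 - a1*y)*x1 + (c2 - a2*y)*x2 = 20*(-2.6) + 22.6*0.0 + 20.2*0.0 = -52.0 + 0.0 + 0.0 = -52.0


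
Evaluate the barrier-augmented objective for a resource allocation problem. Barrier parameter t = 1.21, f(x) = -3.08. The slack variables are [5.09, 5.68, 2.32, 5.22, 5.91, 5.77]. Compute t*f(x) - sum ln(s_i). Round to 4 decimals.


Step 1: Compute log-barrier.
ln values: [1.6273, 1.737, 0.8416, 1.6525, 1.7766, 1.7527]
phi = -(1.6273 + 1.737 + 0.8416 + 1.6525 + 1.7766 + 1.7527) = -9.3876
Step 2: Compute augmented objective.
t*f(x) = 1.21*-3.08 = -3.7268
Total = -3.7268 - 9.3876 = -13.1144


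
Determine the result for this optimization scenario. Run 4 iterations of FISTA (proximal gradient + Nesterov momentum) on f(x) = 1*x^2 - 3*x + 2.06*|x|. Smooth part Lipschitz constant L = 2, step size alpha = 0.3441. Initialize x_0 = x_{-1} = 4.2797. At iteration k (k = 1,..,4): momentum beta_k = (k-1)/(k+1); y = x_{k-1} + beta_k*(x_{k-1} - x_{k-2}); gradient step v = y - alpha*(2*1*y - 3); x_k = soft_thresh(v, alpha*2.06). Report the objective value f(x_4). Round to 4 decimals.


FISTA on f(x) = 1*x^2 - 3*x + 2.06*|x|
L = 2, alpha = 0.3441
Iteration 1: beta = 0.0, y = 4.2797 + 0.0*(4.2797 - 4.2797) = 4.2797
  grad(y) = 5.5594, v = y - alpha*grad = 2.3667
  prox(v) = soft_thresh(2.3667, 0.7088) = 1.6579
Iteration 2: beta = 0.3333, y = 1.6579 + 0.3333*(1.6579 - 4.2797) = 0.7839
  grad(y) = -1.4322, v = y - alpha*grad = 1.2767
  prox(v) = soft_thresh(1.2767, 0.7088) = 0.5679
Iteration 3: beta = 0.5, y = 0.5679 + 0.5*(0.5679 - 1.6579) = 0.0229
  grad(y) = -2.9542, v = y - alpha*grad = 1.0394
  prox(v) = soft_thresh(1.0394, 0.7088) = 0.3306
Iteration 4: beta = 0.6, y = 0.3306 + 0.6*(0.3306 - 0.5679) = 0.1882
  grad(y) = -2.6236, v = y - alpha*grad = 1.091
  prox(v) = soft_thresh(1.091, 0.7088) = 0.3821
f(x_4) = 1*0.3821^2 - 3*0.3821 + 2.06*|0.3821| = -0.2132


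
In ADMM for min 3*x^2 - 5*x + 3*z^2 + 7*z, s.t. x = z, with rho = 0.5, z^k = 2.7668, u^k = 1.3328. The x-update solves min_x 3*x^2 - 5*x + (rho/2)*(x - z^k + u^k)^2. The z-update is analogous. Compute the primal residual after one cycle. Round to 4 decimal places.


ADMM iteration with rho = 0.5, z^k = 2.7668, u^k = 1.3328
Step 1: x-update.
Minimize 3*x^2 - 5*x + (0.5/2)*(x - 2.7668 + 1.3328)^2
FOC: (2*3 + 0.5)*x = 5 + 0.5*(2.7668 - 1.3328)
x^{k+1} = 0.8795
Step 2: z-update.
Minimize 3*z^2 + 7*z + (0.5/2)*(0.8795 - z + 1.3328)^2
FOC: (2*3 + 0.5)*z = -7 + 0.5*(0.8795 + 1.3328)
z^{k+1} = -0.9067
Step 3: u-update.
u^{k+1} = 1.3328 + 0.8795 + 0.9067 = 3.1191
Step 4: Primal residual = |0.8795 + 0.9067| = 1.7863


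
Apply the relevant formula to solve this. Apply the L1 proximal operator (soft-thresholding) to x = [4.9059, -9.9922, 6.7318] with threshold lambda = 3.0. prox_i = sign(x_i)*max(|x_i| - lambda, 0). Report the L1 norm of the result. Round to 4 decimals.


Soft-thresholding with lambda = 3.0:
prox(4.9059) = sign(4.9059)*max(|4.9059| - 3.0, 0) = 1.9059
prox(-9.9922) = sign(-9.9922)*max(|-9.9922| - 3.0, 0) = -6.9922
prox(6.7318) = sign(6.7318)*max(|6.7318| - 3.0, 0) = 3.7318
prox(x) = [1.9059, -6.9922, 3.7318]
||prox(x)||_1 = 1.9059 + 6.9922 + 3.7318 = 12.6299


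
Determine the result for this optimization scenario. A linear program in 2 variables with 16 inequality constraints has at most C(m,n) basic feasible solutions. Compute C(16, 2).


Each vertex corresponds to some choice of n active constraints out of m, so the number of vertices is at most C(m, n) = m! / (n!(m-n)!).
m = 16, n = 2
Numerator: 16 * 15
Denominator: 2! = 2
C(16, 2) = 120


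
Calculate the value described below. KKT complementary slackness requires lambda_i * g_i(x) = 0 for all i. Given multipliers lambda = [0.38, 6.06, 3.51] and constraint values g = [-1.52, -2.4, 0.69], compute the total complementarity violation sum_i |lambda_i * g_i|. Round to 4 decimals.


KKT complementary slackness check:
lambda_1 * g_1 = 0.38 * -1.52 = -0.5776
lambda_2 * g_2 = 6.06 * -2.4 = -14.544
lambda_3 * g_3 = 3.51 * 0.69 = 2.4219
Total violation = 0.5776 + 14.544 + 2.4219 = 17.5435


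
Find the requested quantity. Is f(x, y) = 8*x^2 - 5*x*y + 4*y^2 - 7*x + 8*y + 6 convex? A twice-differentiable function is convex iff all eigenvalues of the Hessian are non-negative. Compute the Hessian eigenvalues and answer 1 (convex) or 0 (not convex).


The Hessian of f(x,y) = 8*x^2 - 5*x*y + 4*y^2 - 7*x + 8*y + 6 is:
H = [[16, -5], [-5, 8]]
Trace = 16 + 8 = 24
Determinant = 16*8 - (-5)^2 = 103
Discriminant = (24)^2 - 4*103 = 164.0
Eigenvalues: lambda_1 = 5.5969, lambda_2 = 18.4031
The function is convex.

1


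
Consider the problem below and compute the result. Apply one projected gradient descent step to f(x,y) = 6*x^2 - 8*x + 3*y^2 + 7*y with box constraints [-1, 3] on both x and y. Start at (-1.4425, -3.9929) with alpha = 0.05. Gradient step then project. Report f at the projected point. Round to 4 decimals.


Step 1: Compute gradient at (-1.4425, -3.9929).
grad_x = 2*6*-1.4425 - 8 = -25.31
grad_y = 2*3*-3.9929 + 7 = -16.9574
Step 2: Gradient step.
x_raw = -1.4425 - 0.05*-25.31 = -0.177
y_raw = -3.9929 - 0.05*-16.9574 = -3.145
Step 3: Project onto [-1, 3].
x_proj = clip(-0.177) = -0.177
y_proj = clip(-3.145) = -1.0
Step 4: Evaluate f.
f(-0.177, -1.0) = -2.396


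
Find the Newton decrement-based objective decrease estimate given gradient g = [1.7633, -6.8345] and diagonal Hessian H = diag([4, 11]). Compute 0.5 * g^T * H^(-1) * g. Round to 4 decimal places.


Step 1: H is diagonal, so H^(-1) * g = [0.4408, -0.6213].
Step 2: g^T H^(-1) g = sum_i g_i^2 / H_ii
  = (1.7633)^2/4 + (-6.8345)^2/11
  = 0.7773 + 4.2464 = 5.0237
Step 3: Objective decrease = 0.5 * g^T H^(-1) g = 2.5119


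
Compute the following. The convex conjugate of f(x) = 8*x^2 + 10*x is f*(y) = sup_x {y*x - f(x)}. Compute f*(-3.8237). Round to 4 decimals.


f*(y) = sup_x {y*x - a*x^2 - b*x} = sup_x {(y-b)*x - a*x^2}
FOC: (y - b) - 2a*x = 0 => x* = (y - b)/(2a)
x* = (-3.8237 - 10)/(2*8) = -0.864
f*(-3.8237) = (y-b)^2/(4a) = (-3.8237 - 10)^2/(4*8)
= 191.0947/32 = 5.9717


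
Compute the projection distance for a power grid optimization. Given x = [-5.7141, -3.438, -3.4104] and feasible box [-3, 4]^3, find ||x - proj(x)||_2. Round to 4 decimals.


Project each component onto [-3, 4].
clip(-5.7141) = -3.0, clip(-3.438) = -3.0, clip(-3.4104) = -3.0
Projection = [-3.0, -3.0, -3.0]
Squared diffs: [7.3663, 0.1918, 0.1684]
Distance = sqrt(7.7265) = 2.7797


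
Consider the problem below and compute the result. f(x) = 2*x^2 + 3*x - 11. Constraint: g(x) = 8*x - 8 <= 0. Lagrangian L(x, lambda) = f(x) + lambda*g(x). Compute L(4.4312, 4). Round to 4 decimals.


Step 1: Evaluate f(x).
f(4.4312) = 2*4.4312^2 + 3*4.4312 - 11 = 41.5647
Step 2: Evaluate g(x).
g(4.4312) = 8*4.4312 - 8 = 27.4496
Step 3: Compute Lagrangian.
L = 41.5647 + 4*27.4496 = 151.3631


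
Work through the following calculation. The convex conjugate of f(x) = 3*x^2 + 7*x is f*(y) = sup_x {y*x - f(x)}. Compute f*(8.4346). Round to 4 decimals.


f*(y) = sup_x {y*x - a*x^2 - b*x} = sup_x {(y-b)*x - a*x^2}
FOC: (y - b) - 2a*x = 0 => x* = (y - b)/(2a)
x* = (8.4346 - 7)/(2*3) = 0.2391
f*(8.4346) = (y-b)^2/(4a) = (8.4346 - 7)^2/(4*3)
= 2.0581/12 = 0.1715


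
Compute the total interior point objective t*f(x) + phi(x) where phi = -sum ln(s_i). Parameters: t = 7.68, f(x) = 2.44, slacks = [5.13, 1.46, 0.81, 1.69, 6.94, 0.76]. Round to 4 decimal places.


Step 1: Compute log-barrier.
ln values: [1.6351, 0.3784, -0.2107, 0.5247, 1.9373, -0.2744]
phi = -(1.6351 + 0.3784 - 0.2107 + 0.5247 + 1.9373 - 0.2744) = -3.9904
Step 2: Compute augmented objective.
t*f(x) = 7.68*2.44 = 18.7392
Total = 18.7392 - 3.9904 = 14.7488


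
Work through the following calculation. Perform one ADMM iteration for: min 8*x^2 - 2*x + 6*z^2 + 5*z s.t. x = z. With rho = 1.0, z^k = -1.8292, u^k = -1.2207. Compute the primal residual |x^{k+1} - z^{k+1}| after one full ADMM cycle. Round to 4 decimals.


ADMM iteration with rho = 1.0, z^k = -1.8292, u^k = -1.2207
Step 1: x-update.
Minimize 8*x^2 - 2*x + (1.0/2)*(x + 1.8292 - 1.2207)^2
FOC: (2*8 + 1.0)*x = 2 + 1.0*(-1.8292 + 1.2207)
x^{k+1} = 0.0819
Step 2: z-update.
Minimize 6*z^2 + 5*z + (1.0/2)*(0.0819 - z - 1.2207)^2
FOC: (2*6 + 1.0)*z = -5 + 1.0*(0.0819 - 1.2207)
z^{k+1} = -0.4722
Step 3: u-update.
u^{k+1} = -1.2207 + 0.0819 + 0.4722 = -0.6666
Step 4: Primal residual = |0.0819 + 0.4722| = 0.5541


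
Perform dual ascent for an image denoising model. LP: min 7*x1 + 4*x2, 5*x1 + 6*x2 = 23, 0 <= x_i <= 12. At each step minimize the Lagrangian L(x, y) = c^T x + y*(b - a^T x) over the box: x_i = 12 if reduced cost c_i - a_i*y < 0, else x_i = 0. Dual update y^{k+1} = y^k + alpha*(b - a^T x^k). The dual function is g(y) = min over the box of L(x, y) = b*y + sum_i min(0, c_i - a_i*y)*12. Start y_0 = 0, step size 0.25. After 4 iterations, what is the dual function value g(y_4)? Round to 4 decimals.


Dual ascent for LP: min 7*x1 + 4*x2, 5*x1 + 6*x2 = 23, 0 <= x_i <= 12
Step 1: y^k = 0.0, reduced costs: (7.0, 4.0)
  x^k = (0.0, 0.0), subgradient = b - a^T x = 23.0
  y^{k+1} = 0.0 + 0.25*23.0 = 5.75
Step 2: y^k = 5.75, reduced costs: (-21.75, -30.5)
  x^k = (12.0, 12.0), subgradient = b - a^T x = -109.0
  y^{k+1} = 5.75 + 0.25*-109.0 = -21.5
Step 3: y^k = -21.5, reduced costs: (114.5, 133.0)
  x^k = (0.0, 0.0), subgradient = b - a^T x = 23.0
  y^{k+1} = -21.5 + 0.25*23.0 = -15.75
Step 4: y^k = -15.75, reduced costs: (85.75, 98.5)
  x^k = (0.0, 0.0), subgradient = b - a^T x = 23.0
  y^{k+1} = -15.75 + 0.25*23.0 = -10.0
Dual objective at y_4 = -10.0: reduced costs (57.0, 64.0), box minimizer x = (0.0, 0.0)
g(y_4) = b*y + (c1 - a1*y)*x1 + (c2 - a2*y)*x2 = 23*(-10.0) + 57.0*0.0 + 64.0*0.0 = -230.0 + 0.0 + 0.0 = -230.0


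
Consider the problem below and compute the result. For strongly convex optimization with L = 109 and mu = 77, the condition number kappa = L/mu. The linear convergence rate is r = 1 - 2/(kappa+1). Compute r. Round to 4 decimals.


Step 1: Compute the condition number.
kappa = L/mu = 109/77 = 1.4156
Step 2: Compute the convergence rate.
r = 1 - 2/(kappa + 1) = 1 - 2*mu/(L + mu) = (L - mu)/(L + mu) = 32/186 = 0.172


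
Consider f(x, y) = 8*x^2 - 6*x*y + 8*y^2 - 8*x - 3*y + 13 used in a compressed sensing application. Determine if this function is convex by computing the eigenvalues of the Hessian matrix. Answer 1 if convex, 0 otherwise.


The Hessian of f(x,y) = 8*x^2 - 6*x*y + 8*y^2 - 8*x - 3*y + 13 is:
H = [[16, -6], [-6, 16]]
Trace = 16 + 16 = 32
Determinant = 16*16 - (-6)^2 = 220
Discriminant = (32)^2 - 4*220 = 144.0
Eigenvalues: lambda_1 = 10.0, lambda_2 = 22.0
The function is convex.

1


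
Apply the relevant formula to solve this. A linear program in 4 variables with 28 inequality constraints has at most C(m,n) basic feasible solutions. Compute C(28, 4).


Each vertex corresponds to some choice of n active constraints out of m, so the number of vertices is at most C(m, n) = m! / (n!(m-n)!).
m = 28, n = 4
Numerator: 28 * 27 * 26 * 25
Denominator: 4! = 24
C(28, 4) = 20475


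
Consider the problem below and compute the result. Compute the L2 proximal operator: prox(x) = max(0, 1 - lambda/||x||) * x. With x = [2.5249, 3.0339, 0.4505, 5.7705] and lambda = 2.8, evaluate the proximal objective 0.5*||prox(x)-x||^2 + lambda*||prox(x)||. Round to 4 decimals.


Step 1: Compute ||x||.
||x|| = 7.0058
Step 2: Compute scaling factor.
scale = max(0, 1 - 2.8/7.0058) = 0.6003
Step 3: prox(x) = [1.5158, 1.8213, 0.2704, 3.4642]
||prox(x)|| = 4.2058
Step 4: Proximal objective.
0.5*||prox-x||^2 = 3.92
lambda*||prox|| = 11.7762
Total = 15.6963


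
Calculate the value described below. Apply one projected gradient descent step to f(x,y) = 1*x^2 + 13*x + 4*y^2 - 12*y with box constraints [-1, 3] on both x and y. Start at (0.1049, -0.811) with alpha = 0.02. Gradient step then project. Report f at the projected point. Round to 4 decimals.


Step 1: Compute gradient at (0.1049, -0.811).
grad_x = 2*1*0.1049 + 13 = 13.2098
grad_y = 2*4*-0.811 - 12 = -18.488
Step 2: Gradient step.
x_raw = 0.1049 - 0.02*13.2098 = -0.1593
y_raw = -0.811 - 0.02*-18.488 = -0.4412
Step 3: Project onto [-1, 3].
x_proj = clip(-0.1593) = -0.1593
y_proj = clip(-0.4412) = -0.4412
Step 4: Evaluate f.
f(-0.1593, -0.4412) = 4.0282


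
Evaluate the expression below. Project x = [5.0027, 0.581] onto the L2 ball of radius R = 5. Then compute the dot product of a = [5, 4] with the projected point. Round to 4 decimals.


Step 1: Compute ||x|| (intermediates to 6 decimals).
||x|| = sqrt(5.0027^2 + 0.581^2) = 5.036325
Step 2: Project.
Since ||x|| > R, scale = R/||x|| = 5/5.036325 = 0.992787, proj(x) = scale * x
proj(x) = [4.966616, 0.576809]
Step 3: Dot product.
a^T * proj(x) = 5*4.966616 + 4*0.576809 = 27.1403


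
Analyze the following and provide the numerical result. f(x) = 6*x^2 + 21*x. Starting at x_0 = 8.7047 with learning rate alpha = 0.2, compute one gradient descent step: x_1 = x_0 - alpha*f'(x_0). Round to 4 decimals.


We compute the gradient at x_0 and apply the update.
f'(x) = 12*x + 21
f'(8.7047) = 12*8.7047 + 21 = 125.4564
x_1 = 8.7047 - 0.2*125.4564 = -16.3866


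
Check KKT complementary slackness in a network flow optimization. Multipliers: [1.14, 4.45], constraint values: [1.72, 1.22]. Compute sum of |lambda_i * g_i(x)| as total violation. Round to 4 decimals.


KKT complementary slackness check:
lambda_1 * g_1 = 1.14 * 1.72 = 1.9608
lambda_2 * g_2 = 4.45 * 1.22 = 5.429
Total violation = 1.9608 + 5.429 = 7.3898


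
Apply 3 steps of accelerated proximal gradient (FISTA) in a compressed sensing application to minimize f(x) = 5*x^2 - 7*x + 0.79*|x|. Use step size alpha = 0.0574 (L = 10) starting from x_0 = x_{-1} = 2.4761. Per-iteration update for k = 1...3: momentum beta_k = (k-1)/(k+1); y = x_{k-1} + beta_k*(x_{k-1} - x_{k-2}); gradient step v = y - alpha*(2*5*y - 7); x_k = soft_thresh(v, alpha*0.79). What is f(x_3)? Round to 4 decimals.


FISTA on f(x) = 5*x^2 - 7*x + 0.79*|x|
L = 10, alpha = 0.0574
Iteration 1: beta = 0.0, y = 2.4761 + 0.0*(2.4761 - 2.4761) = 2.4761
  grad(y) = 17.761, v = y - alpha*grad = 1.4566
  prox(v) = soft_thresh(1.4566, 0.0453) = 1.4113
Iteration 2: beta = 0.3333, y = 1.4113 + 0.3333*(1.4113 - 2.4761) = 1.0563
  grad(y) = 3.5633, v = y - alpha*grad = 0.8518
  prox(v) = soft_thresh(0.8518, 0.0453) = 0.8065
Iteration 3: beta = 0.5, y = 0.8065 + 0.5*(0.8065 - 1.4113) = 0.504
  grad(y) = -1.9596, v = y - alpha*grad = 0.6165
  prox(v) = soft_thresh(0.6165, 0.0453) = 0.5712
f(x_3) = 5*0.5712^2 - 7*0.5712 + 0.79*|0.5712| = -1.9158


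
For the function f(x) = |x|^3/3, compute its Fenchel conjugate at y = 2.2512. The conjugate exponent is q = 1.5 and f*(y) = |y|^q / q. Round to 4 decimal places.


The conjugate exponent q satisfies 1/p + 1/q = 1.
p = 3, so q = 3/(3 - 1) = 1.5
|y|^q = 2.2512^1.5 = 3.3777
f*(2.2512) = 3.3777 / 1.5 = 2.2518


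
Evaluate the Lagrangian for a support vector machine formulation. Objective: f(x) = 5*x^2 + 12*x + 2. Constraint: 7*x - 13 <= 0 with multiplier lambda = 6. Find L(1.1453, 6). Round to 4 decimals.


Step 1: Evaluate f(x).
f(1.1453) = 5*1.1453^2 + 12*1.1453 + 2 = 22.3022
Step 2: Evaluate g(x).
g(1.1453) = 7*1.1453 - 13 = -4.9829
Step 3: Compute Lagrangian.
L = 22.3022 + 6*-4.9829 = -7.5952


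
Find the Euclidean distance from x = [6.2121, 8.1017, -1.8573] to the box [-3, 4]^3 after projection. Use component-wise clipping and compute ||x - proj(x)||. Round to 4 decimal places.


Project each component onto [-3, 4].
clip(6.2121) = 4.0, clip(8.1017) = 4.0, clip(-1.8573) = -1.8573
Projection = [4.0, 4.0, -1.8573]
Squared diffs: [4.8934, 16.8239, 0.0]
Distance = sqrt(21.7173) = 4.6602


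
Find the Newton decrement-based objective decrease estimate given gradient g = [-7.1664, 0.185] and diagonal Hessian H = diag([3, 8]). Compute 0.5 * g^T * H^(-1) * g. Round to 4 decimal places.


Step 1: H is diagonal, so H^(-1) * g = [-2.3888, 0.0231].
Step 2: g^T H^(-1) g = sum_i g_i^2 / H_ii
  = (-7.1664)^2/3 + (0.185)^2/8
  = 17.1191 + 0.0043 = 17.1234
Step 3: Objective decrease = 0.5 * g^T H^(-1) g = 8.5617


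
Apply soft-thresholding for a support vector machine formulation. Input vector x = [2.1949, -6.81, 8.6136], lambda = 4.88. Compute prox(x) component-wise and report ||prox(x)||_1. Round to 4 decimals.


Soft-thresholding with lambda = 4.88:
prox(2.1949) = sign(2.1949)*max(|2.1949| - 4.88, 0) = 0.0
prox(-6.81) = sign(-6.81)*max(|-6.81| - 4.88, 0) = -1.93
prox(8.6136) = sign(8.6136)*max(|8.6136| - 4.88, 0) = 3.7336
prox(x) = [0.0, -1.93, 3.7336]
||prox(x)||_1 = 0.0 + 1.93 + 3.7336 = 5.6636


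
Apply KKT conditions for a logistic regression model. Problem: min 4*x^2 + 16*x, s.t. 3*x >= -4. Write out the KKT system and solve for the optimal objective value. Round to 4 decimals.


Step 1: Try lambda = 0 (constraint inactive).
x_unc = -16/(2*4) = -2.0
Check: 3*-2.0 = -6.0 < -4 -- violated!
Step 2: Constraint must be active: 3*x = -4
x* = -4/3 = -1.3333 (rounded; the exact value -4/3 is used below)
lambda = (2*4*(-4/3) + 16)/3 = 1.7778
Step 3: Compute optimal value.
f(x*) = 4*(-4/3)^2 + 16*(-4/3) = -14.2222


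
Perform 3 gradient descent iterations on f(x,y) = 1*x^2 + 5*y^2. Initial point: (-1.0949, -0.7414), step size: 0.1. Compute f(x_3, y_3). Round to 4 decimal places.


Gradient descent on f(x,y) = 1*x^2 + 5*y^2.
Starting point: (-1.0949, -0.7414), alpha = 0.1
Step 1: grad_x = 2*1*-1.0949 = -2.1898, grad_y = 2*5*-0.7414 = -7.414
  x_1 = -1.0949 - 0.1*-2.1898 = -0.8759
  y_1 = -0.7414 - 0.1*-7.414 = 0.0
Step 2: grad_x = 2*1*-0.8759 = -1.7518, grad_y = 2*5*0.0 = 0.0
  x_2 = -0.8759 - 0.1*-1.7518 = -0.7007
  y_2 = 0.0 - 0.1*0.0 = 0.0
Step 3: grad_x = 2*1*-0.7007 = -1.4015, grad_y = 2*5*0.0 = 0.0
  x_3 = -0.7007 - 0.1*-1.4015 = -0.5606
  y_3 = 0.0 - 0.1*0.0 = 0.0
f(-0.5606, 0.0) = 1*(-0.5606)^2 + 5*0.0^2 = 0.3143


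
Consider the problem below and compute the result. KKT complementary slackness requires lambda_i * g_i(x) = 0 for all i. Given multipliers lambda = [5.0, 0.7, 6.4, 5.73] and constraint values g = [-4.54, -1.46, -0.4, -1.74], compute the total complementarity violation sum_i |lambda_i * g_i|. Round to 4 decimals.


KKT complementary slackness check:
lambda_1 * g_1 = 5.0 * -4.54 = -22.7
lambda_2 * g_2 = 0.7 * -1.46 = -1.022
lambda_3 * g_3 = 6.4 * -0.4 = -2.56
lambda_4 * g_4 = 5.73 * -1.74 = -9.9702
Total violation = 22.7 + 1.022 + 2.56 + 9.9702 = 36.2522


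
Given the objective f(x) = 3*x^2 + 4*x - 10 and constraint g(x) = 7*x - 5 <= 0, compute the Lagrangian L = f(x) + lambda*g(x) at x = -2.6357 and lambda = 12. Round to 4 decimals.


Step 1: Evaluate f(x).
f(-2.6357) = 3*(-2.6357)^2 + 4*(-2.6357) - 10 = 0.2979
Step 2: Evaluate g(x).
g(-2.6357) = 7*-2.6357 - 5 = -23.4499
Step 3: Compute Lagrangian.
L = 0.2979 + 12*-23.4499 = -281.1009


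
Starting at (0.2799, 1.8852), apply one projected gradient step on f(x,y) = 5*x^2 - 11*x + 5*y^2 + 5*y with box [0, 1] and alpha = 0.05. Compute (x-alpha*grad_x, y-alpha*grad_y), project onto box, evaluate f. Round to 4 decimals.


Step 1: Compute gradient at (0.2799, 1.8852).
grad_x = 2*5*0.2799 - 11 = -8.201
grad_y = 2*5*1.8852 + 5 = 23.852
Step 2: Gradient step.
x_raw = 0.2799 - 0.05*-8.201 = 0.69
y_raw = 1.8852 - 0.05*23.852 = 0.6926
Step 3: Project onto [0, 1].
x_proj = clip(0.69) = 0.69
y_proj = clip(0.6926) = 0.6926
Step 4: Evaluate f.
f(0.69, 0.6926) = 0.6522


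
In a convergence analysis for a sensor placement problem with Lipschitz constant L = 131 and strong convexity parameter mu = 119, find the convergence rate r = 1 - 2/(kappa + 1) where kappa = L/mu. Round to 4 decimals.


Step 1: Compute the condition number.
kappa = L/mu = 131/119 = 1.1008
Step 2: Compute the convergence rate.
r = 1 - 2/(kappa + 1) = 1 - 2*mu/(L + mu) = (L - mu)/(L + mu) = 12/250 = 0.048


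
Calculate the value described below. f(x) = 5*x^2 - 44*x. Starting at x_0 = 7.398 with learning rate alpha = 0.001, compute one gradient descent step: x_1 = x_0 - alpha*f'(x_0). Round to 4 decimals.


We compute the gradient at x_0 and apply the update.
f'(x) = 10*x - 44
f'(7.398) = 10*7.398 - 44 = 29.98
x_1 = 7.398 - 0.001*29.98 = 7.368


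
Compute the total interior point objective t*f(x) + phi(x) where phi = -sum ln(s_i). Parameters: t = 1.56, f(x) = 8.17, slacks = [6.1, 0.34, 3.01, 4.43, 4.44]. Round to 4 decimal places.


Step 1: Compute log-barrier.
ln values: [1.8083, -1.0788, 1.1019, 1.4884, 1.4907]
phi = -(1.8083 - 1.0788 + 1.1019 + 1.4884 + 1.4907) = -4.8105
Step 2: Compute augmented objective.
t*f(x) = 1.56*8.17 = 12.7452
Total = 12.7452 - 4.8105 = 7.9347


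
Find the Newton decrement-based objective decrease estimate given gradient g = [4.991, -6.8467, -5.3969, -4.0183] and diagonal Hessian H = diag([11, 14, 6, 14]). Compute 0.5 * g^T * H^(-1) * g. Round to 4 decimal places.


Step 1: H is diagonal, so H^(-1) * g = [0.4537, -0.4891, -0.8995, -0.287].
Step 2: g^T H^(-1) g = sum_i g_i^2 / H_ii
  = (4.991)^2/11 + (-6.8467)^2/14 + (-5.3969)^2/6 + (-4.0183)^2/14
  = 2.2646 + 3.3484 + 4.8544 + 1.1533 = 11.6207
Step 3: Objective decrease = 0.5 * g^T H^(-1) g = 5.8103


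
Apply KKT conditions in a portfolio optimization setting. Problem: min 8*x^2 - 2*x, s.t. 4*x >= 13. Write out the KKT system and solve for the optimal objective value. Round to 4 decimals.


Step 1: Try lambda = 0 (constraint inactive).
x_unc = 2/(2*8) = 0.125
Check: 4*0.125 = 0.5 < 13 -- violated!
Step 2: Constraint must be active: 4*x = 13
x* = 13/4 = 3.25
lambda = (2*8*3.25 - 2)/4 = 12.5
Step 3: Compute optimal value.
f(x*) = 8*3.25^2 - 2*3.25 = 78.0


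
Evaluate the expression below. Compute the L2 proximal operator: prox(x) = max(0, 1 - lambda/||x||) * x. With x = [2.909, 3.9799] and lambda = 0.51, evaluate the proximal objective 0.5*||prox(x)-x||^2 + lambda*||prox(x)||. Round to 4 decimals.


Step 1: Compute ||x||.
||x|| = 4.9297
Step 2: Compute scaling factor.
scale = max(0, 1 - 0.51/4.9297) = 0.8965
Step 3: prox(x) = [2.6081, 3.5682]
||prox(x)|| = 4.4197
Step 4: Proximal objective.
0.5*||prox-x||^2 = 0.1301
lambda*||prox|| = 2.254
Total = 2.3841


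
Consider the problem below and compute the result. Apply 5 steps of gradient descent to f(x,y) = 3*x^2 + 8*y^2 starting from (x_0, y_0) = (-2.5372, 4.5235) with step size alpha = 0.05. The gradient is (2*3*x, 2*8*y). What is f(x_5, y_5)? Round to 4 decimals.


Gradient descent on f(x,y) = 3*x^2 + 8*y^2.
Starting point: (-2.5372, 4.5235), alpha = 0.05
Step 1: grad_x = 2*3*-2.5372 = -15.2232, grad_y = 2*8*4.5235 = 72.376
  x_1 = -2.5372 - 0.05*-15.2232 = -1.776
  y_1 = 4.5235 - 0.05*72.376 = 0.9047
Step 2: grad_x = 2*3*-1.776 = -10.6562, grad_y = 2*8*0.9047 = 14.4752
  x_2 = -1.776 - 0.05*-10.6562 = -1.2432
  y_2 = 0.9047 - 0.05*14.4752 = 0.1809
Step 3: grad_x = 2*3*-1.2432 = -7.4594, grad_y = 2*8*0.1809 = 2.895
  x_3 = -1.2432 - 0.05*-7.4594 = -0.8703
  y_3 = 0.1809 - 0.05*2.895 = 0.0362
Step 4: grad_x = 2*3*-0.8703 = -5.2216, grad_y = 2*8*0.0362 = 0.579
  x_4 = -0.8703 - 0.05*-5.2216 = -0.6092
  y_4 = 0.0362 - 0.05*0.579 = 0.0072
Step 5: grad_x = 2*3*-0.6092 = -3.6551, grad_y = 2*8*0.0072 = 0.1158
  x_5 = -0.6092 - 0.05*-3.6551 = -0.4264
  y_5 = 0.0072 - 0.05*0.1158 = 0.0014
f(-0.4264, 0.0014) = 3*(-0.4264)^2 + 8*0.0014^2 = 0.5455


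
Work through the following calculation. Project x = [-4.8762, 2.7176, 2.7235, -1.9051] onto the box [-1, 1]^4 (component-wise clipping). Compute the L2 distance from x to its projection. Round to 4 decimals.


Project each component onto [-1, 1].
clip(-4.8762) = -1.0, clip(2.7176) = 1.0, clip(2.7235) = 1.0, clip(-1.9051) = -1.0
Projection = [-1.0, 1.0, 1.0, -1.0]
Squared diffs: [15.0249, 2.9501, 2.9705, 0.8192]
Distance = sqrt(21.7647) = 4.6653


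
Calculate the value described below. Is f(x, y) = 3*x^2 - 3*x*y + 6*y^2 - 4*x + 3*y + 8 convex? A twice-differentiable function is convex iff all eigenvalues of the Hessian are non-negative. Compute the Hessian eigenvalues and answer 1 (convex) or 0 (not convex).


The Hessian of f(x,y) = 3*x^2 - 3*x*y + 6*y^2 - 4*x + 3*y + 8 is:
H = [[6, -3], [-3, 12]]
Trace = 6 + 12 = 18
Determinant = 6*12 - (-3)^2 = 63
Discriminant = (18)^2 - 4*63 = 72.0
Eigenvalues: lambda_1 = 4.7574, lambda_2 = 13.2426
The function is convex.

1


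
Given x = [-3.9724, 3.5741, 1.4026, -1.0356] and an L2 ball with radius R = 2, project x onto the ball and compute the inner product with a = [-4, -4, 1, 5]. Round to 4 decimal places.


Step 1: Compute ||x|| (intermediates to 6 decimals).
||x|| = sqrt((-3.9724)^2 + 3.5741^2 + 1.4026^2 + (-1.0356)^2) = 5.620846
Step 2: Project.
Since ||x|| > R, scale = R/||x|| = 2/5.620846 = 0.355818, proj(x) = scale * x
proj(x) = [-1.413451, 1.271729, 0.49907, -0.368485]
Step 3: Dot product.
a^T * proj(x) = -4*(-1.413451) - 4*1.271729 + 1*0.49907 + 5*(-0.368485) = -0.7765


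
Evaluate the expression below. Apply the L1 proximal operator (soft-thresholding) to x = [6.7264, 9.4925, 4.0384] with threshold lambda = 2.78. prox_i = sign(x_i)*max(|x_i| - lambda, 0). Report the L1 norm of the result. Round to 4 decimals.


Soft-thresholding with lambda = 2.78:
prox(6.7264) = sign(6.7264)*max(|6.7264| - 2.78, 0) = 3.9464
prox(9.4925) = sign(9.4925)*max(|9.4925| - 2.78, 0) = 6.7125
prox(4.0384) = sign(4.0384)*max(|4.0384| - 2.78, 0) = 1.2584
prox(x) = [3.9464, 6.7125, 1.2584]
||prox(x)||_1 = 3.9464 + 6.7125 + 1.2584 = 11.9173


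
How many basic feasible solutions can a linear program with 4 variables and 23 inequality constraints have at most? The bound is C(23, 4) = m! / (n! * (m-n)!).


Each vertex corresponds to some choice of n active constraints out of m, so the number of vertices is at most C(m, n) = m! / (n!(m-n)!).
m = 23, n = 4
Numerator: 23 * 22 * 21 * 20
Denominator: 4! = 24
C(23, 4) = 8855


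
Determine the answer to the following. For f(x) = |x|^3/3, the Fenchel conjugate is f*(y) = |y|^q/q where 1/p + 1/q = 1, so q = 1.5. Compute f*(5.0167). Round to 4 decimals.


The conjugate exponent q satisfies 1/p + 1/q = 1.
p = 3, so q = 3/(3 - 1) = 1.5
|y|^q = 5.0167^1.5 = 11.2364
f*(5.0167) = 11.2364 / 1.5 = 7.4909


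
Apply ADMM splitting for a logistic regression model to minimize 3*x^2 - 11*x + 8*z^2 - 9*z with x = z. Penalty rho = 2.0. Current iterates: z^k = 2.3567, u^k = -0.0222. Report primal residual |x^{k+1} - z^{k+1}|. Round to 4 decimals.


ADMM iteration with rho = 2.0, z^k = 2.3567, u^k = -0.0222
Step 1: x-update.
Minimize 3*x^2 - 11*x + (2.0/2)*(x - 2.3567 - 0.0222)^2
FOC: (2*3 + 2.0)*x = 11 + 2.0*(2.3567 + 0.0222)
x^{k+1} = 1.9697
Step 2: z-update.
Minimize 8*z^2 - 9*z + (2.0/2)*(1.9697 - z - 0.0222)^2
FOC: (2*8 + 2.0)*z = 9 + 2.0*(1.9697 - 0.0222)
z^{k+1} = 0.7164
Step 3: u-update.
u^{k+1} = -0.0222 + 1.9697 - 0.7164 = 1.2311
Step 4: Primal residual = |1.9697 - 0.7164| = 1.2533


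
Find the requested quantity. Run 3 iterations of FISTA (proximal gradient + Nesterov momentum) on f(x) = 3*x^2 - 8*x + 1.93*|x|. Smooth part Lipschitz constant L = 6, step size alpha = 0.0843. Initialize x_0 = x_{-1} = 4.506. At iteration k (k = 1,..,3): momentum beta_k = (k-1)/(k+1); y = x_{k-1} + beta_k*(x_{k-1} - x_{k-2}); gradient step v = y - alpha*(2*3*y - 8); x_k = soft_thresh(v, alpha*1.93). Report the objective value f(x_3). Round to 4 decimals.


FISTA on f(x) = 3*x^2 - 8*x + 1.93*|x|
L = 6, alpha = 0.0843
Iteration 1: beta = 0.0, y = 4.506 + 0.0*(4.506 - 4.506) = 4.506
  grad(y) = 19.036, v = y - alpha*grad = 2.9013
  prox(v) = soft_thresh(2.9013, 0.1627) = 2.7386
Iteration 2: beta = 0.3333, y = 2.7386 + 0.3333*(2.7386 - 4.506) = 2.1494
  grad(y) = 4.8965, v = y - alpha*grad = 1.7366
  prox(v) = soft_thresh(1.7366, 0.1627) = 1.5739
Iteration 3: beta = 0.5, y = 1.5739 + 0.5*(1.5739 - 2.7386) = 0.9916
  grad(y) = -2.0502, v = y - alpha*grad = 1.1645
  prox(v) = soft_thresh(1.1645, 0.1627) = 1.0018
f(x_3) = 3*1.0018^2 - 8*1.0018 + 1.93*|1.0018| = -3.0701
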